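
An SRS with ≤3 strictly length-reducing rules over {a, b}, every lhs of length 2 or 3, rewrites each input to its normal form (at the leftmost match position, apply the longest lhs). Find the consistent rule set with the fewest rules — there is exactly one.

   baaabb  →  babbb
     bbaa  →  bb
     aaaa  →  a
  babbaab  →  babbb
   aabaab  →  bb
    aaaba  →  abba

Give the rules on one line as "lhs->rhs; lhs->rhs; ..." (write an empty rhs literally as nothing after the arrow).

aa->; aaa->ab; aba->a

  | baaabb => babbb
  | bbaa => bb
  | aaaa => aba => a
  | babbaab => babbb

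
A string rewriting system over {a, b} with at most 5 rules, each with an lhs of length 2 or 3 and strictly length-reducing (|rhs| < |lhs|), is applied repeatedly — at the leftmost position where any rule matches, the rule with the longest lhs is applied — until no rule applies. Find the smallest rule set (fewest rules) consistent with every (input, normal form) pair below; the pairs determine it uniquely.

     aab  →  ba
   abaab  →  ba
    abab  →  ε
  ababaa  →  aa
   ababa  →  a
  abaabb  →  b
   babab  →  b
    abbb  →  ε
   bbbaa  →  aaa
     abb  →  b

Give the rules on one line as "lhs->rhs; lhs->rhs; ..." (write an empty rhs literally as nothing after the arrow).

aab->ba; ab->; bb->; bbb->a

  | aab => ba
  | abaab => aab => ba
  | abab => ab => ε
  | ababaa => abaa => aa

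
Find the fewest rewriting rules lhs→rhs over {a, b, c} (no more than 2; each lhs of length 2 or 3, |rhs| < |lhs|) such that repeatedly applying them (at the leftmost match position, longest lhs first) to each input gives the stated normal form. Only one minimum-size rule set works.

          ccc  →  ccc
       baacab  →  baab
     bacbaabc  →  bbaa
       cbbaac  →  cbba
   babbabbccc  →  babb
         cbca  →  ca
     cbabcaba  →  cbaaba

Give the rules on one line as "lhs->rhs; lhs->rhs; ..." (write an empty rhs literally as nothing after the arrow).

ac->; bc->

  | ccc
  | baacab => baab
  | bacbaabc => bbaabc => bbaa
  | cbbaac => cbba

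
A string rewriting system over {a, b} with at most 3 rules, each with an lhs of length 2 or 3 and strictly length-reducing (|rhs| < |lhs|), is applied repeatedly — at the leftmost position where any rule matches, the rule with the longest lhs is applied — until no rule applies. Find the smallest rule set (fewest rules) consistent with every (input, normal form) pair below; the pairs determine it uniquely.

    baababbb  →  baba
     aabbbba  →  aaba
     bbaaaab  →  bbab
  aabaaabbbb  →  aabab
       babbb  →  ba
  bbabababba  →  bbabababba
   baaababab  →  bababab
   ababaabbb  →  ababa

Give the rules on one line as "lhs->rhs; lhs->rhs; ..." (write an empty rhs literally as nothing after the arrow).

  | baababbb => bababbb => baba
  | aabbbba => aaba
  | bbaaaab => bbaaab => bbaab => bbab
  | aabaaabbbb => aabaabbbb => aababbbb => aabab

baa->ba; bbb->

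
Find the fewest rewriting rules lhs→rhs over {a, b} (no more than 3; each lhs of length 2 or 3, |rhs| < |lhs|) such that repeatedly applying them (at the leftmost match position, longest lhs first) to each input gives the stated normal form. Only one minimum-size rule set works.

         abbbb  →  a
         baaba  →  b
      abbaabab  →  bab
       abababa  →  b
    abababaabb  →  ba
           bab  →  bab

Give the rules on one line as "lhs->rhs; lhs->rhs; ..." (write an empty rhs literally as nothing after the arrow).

  | abbbb => abb => a
  | baaba => baba => bba => b
  | abbaabab => aaabab => aabab => abab => bab
  | abababa => bababa => bbaba => bba => b

aba->ba; abb->a; bba->b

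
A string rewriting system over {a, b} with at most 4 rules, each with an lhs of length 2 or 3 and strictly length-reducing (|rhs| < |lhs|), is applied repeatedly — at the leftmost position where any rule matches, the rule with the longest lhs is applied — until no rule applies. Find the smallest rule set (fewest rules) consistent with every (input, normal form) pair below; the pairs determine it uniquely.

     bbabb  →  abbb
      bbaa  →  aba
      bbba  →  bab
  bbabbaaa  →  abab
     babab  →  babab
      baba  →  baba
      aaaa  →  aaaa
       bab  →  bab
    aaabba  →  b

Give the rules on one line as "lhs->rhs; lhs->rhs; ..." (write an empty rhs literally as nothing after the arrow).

aab->b; baa->b; bba->ab

  | bbabb => abbb
  | bbaa => aba
  | bbba => bab
  | bbabbaaa => abbbaaa => ababaa => abab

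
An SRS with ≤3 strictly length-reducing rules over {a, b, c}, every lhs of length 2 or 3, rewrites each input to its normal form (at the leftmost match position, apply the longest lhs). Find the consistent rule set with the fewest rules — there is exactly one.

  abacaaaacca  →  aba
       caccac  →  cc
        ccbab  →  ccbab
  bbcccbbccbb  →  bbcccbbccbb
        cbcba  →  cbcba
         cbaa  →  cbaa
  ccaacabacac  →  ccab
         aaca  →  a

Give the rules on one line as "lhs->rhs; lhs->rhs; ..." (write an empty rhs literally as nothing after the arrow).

  | abacaaaacca => abaaaacca => abaaca => aba
  | caccac => ccac => cc
  | ccbab
  | bbcccbbccbb

aac->; ac->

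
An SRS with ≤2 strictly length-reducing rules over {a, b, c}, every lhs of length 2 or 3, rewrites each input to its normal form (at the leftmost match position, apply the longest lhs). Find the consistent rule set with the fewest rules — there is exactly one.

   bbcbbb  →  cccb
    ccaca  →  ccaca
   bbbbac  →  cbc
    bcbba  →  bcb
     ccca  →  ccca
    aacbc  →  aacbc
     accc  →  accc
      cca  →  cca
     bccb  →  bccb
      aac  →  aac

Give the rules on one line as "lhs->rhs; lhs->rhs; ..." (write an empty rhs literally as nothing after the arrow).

  | bbcbbb => ccbbb => cccb
  | ccaca
  | bbbbac => cbbac => cbc
  | bcbba => bcb

bb->c; bba->b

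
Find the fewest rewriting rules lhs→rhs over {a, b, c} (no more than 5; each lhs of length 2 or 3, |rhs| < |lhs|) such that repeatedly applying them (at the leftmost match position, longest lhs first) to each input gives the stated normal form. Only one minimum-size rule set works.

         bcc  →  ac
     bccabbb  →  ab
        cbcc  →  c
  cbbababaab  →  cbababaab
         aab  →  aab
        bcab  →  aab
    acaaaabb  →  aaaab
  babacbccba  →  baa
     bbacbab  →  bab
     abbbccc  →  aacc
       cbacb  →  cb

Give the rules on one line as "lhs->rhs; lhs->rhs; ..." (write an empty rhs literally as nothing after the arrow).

  | bcc => ac
  | bccabbb => acabbb => abbb => abb => ab
  | cbcc => cac => c
  | cbbababaab => cbababaab

acb->; bb->b; bc->a; ca->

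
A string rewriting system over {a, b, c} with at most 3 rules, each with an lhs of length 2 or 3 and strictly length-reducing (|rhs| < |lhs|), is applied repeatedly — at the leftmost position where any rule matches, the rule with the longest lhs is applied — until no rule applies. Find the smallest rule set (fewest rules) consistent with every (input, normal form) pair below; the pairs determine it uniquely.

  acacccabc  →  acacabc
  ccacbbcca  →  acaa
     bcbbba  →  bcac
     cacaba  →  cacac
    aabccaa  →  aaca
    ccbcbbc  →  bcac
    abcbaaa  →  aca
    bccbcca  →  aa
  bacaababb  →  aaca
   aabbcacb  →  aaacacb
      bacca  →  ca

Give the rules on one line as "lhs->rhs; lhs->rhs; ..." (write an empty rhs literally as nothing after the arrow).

ba->c; bb->a; cc->

  | acacccabc => acacabc
  | ccacbbcca => acbbcca => acacca => acaa
  | bcbbba => bcaba => bcac
  | cacaba => cacac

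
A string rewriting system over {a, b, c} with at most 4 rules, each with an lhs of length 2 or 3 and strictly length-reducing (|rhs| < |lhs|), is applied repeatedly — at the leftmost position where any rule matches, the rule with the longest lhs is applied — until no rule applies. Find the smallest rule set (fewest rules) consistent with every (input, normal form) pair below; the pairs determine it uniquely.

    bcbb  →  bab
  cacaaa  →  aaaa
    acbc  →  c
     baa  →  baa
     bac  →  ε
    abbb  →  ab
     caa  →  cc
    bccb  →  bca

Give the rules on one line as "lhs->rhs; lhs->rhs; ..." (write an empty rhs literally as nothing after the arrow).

  | bcbb => bab
  | cacaaa => cbaaa => aaaa
  | acbc => bbc => c
  | baa

ac->b; bb->; caa->cc; cb->a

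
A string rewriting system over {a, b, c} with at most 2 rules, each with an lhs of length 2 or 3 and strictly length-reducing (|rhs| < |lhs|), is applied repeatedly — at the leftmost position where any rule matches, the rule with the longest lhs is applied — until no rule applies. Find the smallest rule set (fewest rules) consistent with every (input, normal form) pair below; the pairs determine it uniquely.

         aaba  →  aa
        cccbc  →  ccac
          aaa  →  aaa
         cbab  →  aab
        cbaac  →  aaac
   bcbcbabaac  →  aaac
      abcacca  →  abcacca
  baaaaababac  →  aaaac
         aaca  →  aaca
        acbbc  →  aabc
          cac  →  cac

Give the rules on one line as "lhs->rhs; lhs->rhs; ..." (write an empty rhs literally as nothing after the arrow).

  | aaba => aa
  | cccbc => ccac
  | aaa
  | cbab => aab

ba->; cb->a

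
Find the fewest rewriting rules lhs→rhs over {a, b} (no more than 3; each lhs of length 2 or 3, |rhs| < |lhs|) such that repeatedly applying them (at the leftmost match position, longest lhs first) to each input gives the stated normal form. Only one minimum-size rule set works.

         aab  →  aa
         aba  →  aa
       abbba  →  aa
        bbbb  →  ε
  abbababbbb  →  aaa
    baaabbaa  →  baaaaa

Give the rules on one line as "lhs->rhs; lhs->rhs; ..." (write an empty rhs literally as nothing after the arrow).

ab->a; bb->

  | aab => aa
  | aba => aa
  | abbba => abba => aba => aa
  | bbbb => bb => ε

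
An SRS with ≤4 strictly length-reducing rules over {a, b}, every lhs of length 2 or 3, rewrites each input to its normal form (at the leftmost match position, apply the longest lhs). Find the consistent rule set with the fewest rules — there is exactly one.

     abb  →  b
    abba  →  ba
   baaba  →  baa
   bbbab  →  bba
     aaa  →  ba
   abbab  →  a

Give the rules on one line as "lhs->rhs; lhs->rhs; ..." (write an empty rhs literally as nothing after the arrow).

  | abb => b
  | abba => ba
  | baaba => baa
  | bbbab => bba

aaa->ba; ab->; bab->a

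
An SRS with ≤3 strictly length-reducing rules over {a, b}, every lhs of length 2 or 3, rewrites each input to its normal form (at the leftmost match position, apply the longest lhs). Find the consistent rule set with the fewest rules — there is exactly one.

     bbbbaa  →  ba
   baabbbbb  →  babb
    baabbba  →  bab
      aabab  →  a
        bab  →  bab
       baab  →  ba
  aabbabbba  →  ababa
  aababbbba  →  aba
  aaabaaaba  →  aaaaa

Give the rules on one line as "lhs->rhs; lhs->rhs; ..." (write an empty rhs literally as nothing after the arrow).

aab->a; bba->b; bbb->b

  | bbbbaa => bbaa => ba
  | baabbbbb => babbbb => babb
  | baabbba => babba => bab
  | aabab => aab => a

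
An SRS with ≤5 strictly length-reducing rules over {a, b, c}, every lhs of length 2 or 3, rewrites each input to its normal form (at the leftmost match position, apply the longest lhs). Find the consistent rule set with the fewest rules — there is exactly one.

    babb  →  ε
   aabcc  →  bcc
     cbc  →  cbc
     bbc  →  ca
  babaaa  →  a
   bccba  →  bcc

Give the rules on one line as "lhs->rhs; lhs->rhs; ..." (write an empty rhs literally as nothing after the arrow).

aa->; ba->; bab->ba; bbc->ca

  | babb => bab => ba => ε
  | aabcc => bcc
  | cbc
  | bbc => ca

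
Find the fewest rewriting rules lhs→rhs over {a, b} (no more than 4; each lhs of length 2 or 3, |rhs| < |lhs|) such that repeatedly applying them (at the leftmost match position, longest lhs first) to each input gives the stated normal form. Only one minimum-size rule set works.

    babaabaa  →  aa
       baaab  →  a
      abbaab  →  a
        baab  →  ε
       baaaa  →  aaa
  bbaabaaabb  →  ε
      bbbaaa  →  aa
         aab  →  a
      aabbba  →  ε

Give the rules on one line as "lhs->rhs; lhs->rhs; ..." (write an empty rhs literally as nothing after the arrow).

ab->; abb->bb; ba->; bb->

  | babaabaa => baabaa => abaa => aa
  | baaab => aab => a
  | abbaab => bbaab => aab => a
  | baab => ab => ε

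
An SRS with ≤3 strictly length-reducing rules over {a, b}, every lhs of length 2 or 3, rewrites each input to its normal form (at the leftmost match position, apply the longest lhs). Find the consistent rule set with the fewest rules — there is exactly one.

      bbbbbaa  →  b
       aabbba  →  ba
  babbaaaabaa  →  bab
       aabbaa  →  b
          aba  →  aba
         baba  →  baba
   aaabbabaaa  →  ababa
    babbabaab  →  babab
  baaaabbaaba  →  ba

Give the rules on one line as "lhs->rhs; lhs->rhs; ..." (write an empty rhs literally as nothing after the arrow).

  | bbbbbaa => bbbbaa => bbbaa => bbaa => baa => b
  | aabbba => bbba => bba => ba
  | babbaaaabaa => babaaaabaa => babaabaa => babbaa => babaa => bab
  | aabbaa => bbaa => baa => b

aa->; bb->b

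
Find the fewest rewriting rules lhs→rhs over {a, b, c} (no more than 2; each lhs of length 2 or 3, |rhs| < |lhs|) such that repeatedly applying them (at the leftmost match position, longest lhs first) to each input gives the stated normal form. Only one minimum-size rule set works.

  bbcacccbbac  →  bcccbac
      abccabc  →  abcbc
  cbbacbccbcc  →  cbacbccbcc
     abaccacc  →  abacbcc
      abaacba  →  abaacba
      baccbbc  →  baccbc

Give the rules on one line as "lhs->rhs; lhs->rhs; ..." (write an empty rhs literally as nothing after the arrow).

  | bbcacccbbac => bcacccbbac => bbcccbbac => bcccbbac => bcccbac
  | abccabc => abcbbc => abcbc
  | cbbacbccbcc => cbacbccbcc
  | abaccacc => abacbcc

bb->b; ca->b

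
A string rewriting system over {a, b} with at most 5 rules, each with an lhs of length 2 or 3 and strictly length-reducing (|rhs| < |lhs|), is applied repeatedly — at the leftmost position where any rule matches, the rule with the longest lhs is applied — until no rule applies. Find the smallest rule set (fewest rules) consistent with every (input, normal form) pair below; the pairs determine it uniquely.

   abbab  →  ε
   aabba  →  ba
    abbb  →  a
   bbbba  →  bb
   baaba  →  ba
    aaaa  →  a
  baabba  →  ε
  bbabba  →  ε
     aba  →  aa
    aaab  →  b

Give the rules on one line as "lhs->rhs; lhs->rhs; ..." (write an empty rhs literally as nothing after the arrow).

  | abbab => abab => aab => ε
  | aabba => ba
  | abbb => abb => ab => a
  | bbbba => bb

aaa->; aab->; ab->a; bba->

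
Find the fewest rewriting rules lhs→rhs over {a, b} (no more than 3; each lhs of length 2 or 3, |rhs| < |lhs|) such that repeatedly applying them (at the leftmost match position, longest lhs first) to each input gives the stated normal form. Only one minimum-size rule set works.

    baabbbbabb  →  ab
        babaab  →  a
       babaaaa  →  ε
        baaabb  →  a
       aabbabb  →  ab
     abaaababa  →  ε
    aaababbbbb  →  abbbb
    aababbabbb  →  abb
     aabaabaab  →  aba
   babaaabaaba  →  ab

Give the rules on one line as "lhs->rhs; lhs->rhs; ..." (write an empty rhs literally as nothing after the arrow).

aa->; aab->a; bab->aa

  | baabbbbabb => babbbabb => aabbabb => ababb => aaab => ab
  | babaab => aaaab => aab => a
  | babaaaa => aaaaaa => aaaa => aa => ε
  | baaabb => babb => aab => a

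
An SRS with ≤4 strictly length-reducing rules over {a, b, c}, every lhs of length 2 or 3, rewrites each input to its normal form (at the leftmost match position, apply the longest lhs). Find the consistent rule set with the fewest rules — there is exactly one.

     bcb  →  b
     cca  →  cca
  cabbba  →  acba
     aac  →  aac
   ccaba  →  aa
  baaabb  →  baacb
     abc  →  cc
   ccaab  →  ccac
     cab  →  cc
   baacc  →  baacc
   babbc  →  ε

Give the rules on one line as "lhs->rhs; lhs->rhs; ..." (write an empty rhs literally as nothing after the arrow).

  | bcb => b
  | cca
  | cabbba => ccbba => acba
  | aac

ab->c; bc->; ccb->ac; ccc->a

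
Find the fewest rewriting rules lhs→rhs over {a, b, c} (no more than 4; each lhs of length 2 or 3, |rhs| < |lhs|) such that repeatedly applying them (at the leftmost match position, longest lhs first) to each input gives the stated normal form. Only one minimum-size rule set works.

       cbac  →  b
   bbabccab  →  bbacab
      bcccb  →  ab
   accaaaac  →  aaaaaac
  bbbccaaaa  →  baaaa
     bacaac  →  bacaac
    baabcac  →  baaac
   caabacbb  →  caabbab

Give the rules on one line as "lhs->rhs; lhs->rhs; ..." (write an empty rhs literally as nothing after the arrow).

  | cbac => bbc => b
  | bbabccab => bbacab
  | bcccb => ccb => ab
  | accaaaac => aaaaaac

acb->ba; bc->; cba->bb; cc->a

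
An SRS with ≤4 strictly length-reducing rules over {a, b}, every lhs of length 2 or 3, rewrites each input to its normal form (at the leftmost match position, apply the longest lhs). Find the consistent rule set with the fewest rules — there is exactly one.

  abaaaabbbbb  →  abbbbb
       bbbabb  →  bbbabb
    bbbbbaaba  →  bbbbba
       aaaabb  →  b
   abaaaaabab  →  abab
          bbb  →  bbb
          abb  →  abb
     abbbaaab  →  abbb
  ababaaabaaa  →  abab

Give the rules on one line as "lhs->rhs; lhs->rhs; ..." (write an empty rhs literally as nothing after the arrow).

aa->; aaa->aa; aab->

  | abaaaabbbbb => abaaabbbbb => abaabbbbb => abbbbb
  | bbbabb
  | bbbbbaaba => bbbbba
  | aaaabb => aaabb => aabb => b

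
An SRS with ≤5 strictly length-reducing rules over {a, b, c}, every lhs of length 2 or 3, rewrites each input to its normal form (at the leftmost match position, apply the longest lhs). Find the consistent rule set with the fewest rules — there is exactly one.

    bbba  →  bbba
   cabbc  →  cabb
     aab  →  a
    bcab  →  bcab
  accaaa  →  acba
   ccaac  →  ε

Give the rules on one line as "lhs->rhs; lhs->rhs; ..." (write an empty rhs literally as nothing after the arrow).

aab->a; bbc->bb; caa->b; cbc->

  | bbba
  | cabbc => cabb
  | aab => a
  | bcab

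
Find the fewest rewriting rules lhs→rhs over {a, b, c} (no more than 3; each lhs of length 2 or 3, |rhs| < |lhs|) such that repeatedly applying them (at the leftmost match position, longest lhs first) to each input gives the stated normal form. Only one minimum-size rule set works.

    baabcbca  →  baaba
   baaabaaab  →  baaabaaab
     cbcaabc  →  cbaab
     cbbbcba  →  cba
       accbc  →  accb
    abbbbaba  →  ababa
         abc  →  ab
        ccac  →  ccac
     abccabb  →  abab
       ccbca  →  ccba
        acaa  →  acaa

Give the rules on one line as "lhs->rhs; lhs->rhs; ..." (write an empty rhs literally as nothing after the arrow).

bb->b; bc->b

  | baabcbca => baabbca => baabca => baaba
  | baaabaaab
  | cbcaabc => cbaabc => cbaab
  | cbbbcba => cbbcba => cbcba => cbba => cba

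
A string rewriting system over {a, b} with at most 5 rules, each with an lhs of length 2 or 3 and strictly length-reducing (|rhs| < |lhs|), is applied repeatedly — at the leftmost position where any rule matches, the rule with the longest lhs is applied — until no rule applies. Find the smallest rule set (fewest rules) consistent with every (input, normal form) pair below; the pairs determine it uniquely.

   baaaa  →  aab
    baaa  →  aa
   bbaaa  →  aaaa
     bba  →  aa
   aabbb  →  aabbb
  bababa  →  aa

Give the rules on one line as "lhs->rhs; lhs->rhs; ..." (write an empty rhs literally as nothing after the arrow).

  | baaaa => abaa => aab
  | baaa => aba => aa
  | bbaaa => aaaa
  | bba => aa

ba->a; baa->ab; bab->; bba->aa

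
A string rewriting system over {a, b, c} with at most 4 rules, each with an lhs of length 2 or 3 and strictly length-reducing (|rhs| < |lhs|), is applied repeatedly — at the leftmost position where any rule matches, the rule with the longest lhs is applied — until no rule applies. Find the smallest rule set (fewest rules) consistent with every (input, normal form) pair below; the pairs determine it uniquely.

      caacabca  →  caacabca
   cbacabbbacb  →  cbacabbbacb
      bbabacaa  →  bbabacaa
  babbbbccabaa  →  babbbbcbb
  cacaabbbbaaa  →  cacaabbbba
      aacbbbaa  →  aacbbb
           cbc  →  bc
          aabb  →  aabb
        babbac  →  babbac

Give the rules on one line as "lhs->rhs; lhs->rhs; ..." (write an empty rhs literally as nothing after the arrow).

  | caacabca
  | cbacabbbacb
  | bbabacaa
  | babbbbccabaa => babbbbcbbaa => babbbbcbb

baa->b; cbc->bc; cca->cb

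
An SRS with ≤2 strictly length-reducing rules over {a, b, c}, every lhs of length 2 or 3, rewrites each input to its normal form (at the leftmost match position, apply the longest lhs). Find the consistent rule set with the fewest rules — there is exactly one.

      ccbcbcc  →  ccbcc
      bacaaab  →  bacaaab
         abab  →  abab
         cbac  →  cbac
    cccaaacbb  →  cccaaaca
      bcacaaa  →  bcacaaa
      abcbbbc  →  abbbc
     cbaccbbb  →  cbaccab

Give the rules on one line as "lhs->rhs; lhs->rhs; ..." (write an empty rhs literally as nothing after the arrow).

bcb->b; cbb->ca

  | ccbcbcc => ccbcc
  | bacaaab
  | abab
  | cbac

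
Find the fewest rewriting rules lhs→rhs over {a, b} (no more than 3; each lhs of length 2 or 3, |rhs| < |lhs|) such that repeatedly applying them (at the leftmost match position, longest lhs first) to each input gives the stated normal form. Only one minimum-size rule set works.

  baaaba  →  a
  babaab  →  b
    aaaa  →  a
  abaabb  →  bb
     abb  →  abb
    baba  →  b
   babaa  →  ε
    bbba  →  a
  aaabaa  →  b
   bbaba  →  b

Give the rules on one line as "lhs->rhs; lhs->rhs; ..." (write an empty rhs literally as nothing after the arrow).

aa->b; aaa->; ba->a

  | baaaba => aaaba => ba => a
  | babaab => abaab => aaab => b
  | aaaa => a
  | abaabb => aaabb => bb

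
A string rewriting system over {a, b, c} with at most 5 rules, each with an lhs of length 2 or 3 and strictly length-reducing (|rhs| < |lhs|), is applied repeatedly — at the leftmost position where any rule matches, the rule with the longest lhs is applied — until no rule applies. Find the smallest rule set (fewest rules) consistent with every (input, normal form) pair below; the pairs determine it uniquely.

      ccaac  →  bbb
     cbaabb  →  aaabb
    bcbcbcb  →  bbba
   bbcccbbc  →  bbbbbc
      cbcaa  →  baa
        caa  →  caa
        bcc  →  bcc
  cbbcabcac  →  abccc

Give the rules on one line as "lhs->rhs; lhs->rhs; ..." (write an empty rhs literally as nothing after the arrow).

aba->cc; ac->b; cb->a; cca->bb

  | ccaac => bbac => bbb
  | cbaabb => aaabb
  | bcbcbcb => bacbcb => bbbcb => bbba
  | bbcccbbc => bbccabc => bbbbbc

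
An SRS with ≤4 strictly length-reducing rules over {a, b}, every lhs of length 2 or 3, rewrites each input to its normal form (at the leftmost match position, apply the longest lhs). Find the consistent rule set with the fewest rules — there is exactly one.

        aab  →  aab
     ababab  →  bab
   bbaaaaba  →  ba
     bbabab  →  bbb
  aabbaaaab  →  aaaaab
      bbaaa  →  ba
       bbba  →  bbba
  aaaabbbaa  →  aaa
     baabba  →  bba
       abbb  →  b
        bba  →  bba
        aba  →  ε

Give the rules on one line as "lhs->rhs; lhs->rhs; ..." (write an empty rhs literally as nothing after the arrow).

aba->; abb->; baa->

  | aab
  | ababab => bab
  | bbaaaaba => baaba => ba
  | bbabab => bbb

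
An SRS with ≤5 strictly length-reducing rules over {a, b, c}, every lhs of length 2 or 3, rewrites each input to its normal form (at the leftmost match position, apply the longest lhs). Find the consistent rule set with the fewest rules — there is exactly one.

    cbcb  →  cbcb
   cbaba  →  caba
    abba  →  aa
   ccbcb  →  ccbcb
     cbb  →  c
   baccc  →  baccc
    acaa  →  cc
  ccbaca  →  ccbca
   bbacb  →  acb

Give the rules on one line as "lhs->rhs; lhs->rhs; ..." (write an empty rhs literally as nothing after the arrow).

aca->ca; bab->ab; bb->; caa->cc

  | cbcb
  | cbaba => caba
  | abba => aa
  | ccbcb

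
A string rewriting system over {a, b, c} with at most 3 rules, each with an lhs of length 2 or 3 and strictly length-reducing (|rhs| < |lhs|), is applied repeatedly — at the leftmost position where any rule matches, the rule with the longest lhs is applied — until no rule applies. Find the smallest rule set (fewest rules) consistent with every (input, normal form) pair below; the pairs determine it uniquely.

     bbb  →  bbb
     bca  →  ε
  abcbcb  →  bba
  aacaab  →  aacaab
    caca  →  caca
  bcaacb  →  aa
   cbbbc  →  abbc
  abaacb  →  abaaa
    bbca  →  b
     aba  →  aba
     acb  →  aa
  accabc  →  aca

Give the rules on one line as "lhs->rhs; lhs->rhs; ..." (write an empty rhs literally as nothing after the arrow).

abc->b; bca->; cb->a

  | bbb
  | bca => ε
  | abcbcb => bbcb => bba
  | aacaab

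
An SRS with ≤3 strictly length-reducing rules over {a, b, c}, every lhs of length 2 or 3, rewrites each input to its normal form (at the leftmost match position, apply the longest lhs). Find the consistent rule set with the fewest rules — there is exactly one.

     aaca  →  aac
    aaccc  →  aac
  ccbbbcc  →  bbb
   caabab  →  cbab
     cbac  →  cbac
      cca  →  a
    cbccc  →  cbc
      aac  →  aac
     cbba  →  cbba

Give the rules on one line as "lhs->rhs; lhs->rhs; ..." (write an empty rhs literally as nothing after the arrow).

  | aaca => aac
  | aaccc => aac
  | ccbbbcc => bbbcc => bbb
  | caabab => cabab => cbab

ca->c; cc->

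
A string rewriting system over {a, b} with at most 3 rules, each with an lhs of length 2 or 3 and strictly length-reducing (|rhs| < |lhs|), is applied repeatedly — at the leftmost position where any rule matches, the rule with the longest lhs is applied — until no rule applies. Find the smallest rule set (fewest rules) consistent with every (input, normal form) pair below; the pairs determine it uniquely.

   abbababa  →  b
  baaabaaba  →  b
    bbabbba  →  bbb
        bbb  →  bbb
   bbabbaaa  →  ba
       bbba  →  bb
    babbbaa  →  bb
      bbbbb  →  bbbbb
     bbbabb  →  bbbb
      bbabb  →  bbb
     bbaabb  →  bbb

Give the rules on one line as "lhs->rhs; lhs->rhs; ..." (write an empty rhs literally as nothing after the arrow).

  | abbababa => bbababa => bbaba => bba => b
  | baaabaaba => baabaaba => babaaba => bbaaba => baba => bba => b
  | bbabbba => bbbba => bbb
  | bbb

ab->b; bba->b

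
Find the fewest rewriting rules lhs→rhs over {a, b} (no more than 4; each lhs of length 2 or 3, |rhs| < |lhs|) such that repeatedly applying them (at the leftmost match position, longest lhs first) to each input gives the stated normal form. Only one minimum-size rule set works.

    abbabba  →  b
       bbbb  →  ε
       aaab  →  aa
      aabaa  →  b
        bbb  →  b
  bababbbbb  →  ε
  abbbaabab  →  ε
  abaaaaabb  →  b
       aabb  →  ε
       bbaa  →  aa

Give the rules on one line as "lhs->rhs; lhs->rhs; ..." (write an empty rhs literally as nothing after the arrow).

ab->; aba->ba; ba->b; bb->

  | abbabba => babba => bbba => ba => b
  | bbbb => bb => ε
  | aaab => aa
  | aabaa => abaa => baa => ba => b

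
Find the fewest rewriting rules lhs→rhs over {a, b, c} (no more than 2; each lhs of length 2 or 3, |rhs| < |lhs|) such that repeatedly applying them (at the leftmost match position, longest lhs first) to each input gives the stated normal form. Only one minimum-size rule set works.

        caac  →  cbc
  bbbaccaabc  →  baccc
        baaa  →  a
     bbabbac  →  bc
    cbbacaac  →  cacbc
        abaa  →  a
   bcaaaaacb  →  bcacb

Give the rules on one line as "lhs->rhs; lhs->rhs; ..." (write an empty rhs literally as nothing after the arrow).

aa->b; bb->

  | caac => cbc
  | bbbaccaabc => baccaabc => baccbbc => baccc
  | baaa => bba => a
  | bbabbac => abbac => aac => bc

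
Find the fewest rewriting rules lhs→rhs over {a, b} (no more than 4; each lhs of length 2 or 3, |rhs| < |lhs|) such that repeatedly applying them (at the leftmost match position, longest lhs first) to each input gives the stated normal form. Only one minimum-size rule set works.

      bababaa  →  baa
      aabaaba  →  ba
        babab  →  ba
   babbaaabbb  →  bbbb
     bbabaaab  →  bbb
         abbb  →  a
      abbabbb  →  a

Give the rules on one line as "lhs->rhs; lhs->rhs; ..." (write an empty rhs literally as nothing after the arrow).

  | bababaa => babaa => baa
  | aabaaba => aaaba => ba
  | babab => bab => ba
  | babbaaabbb => babaaabbb => baaabbb => bbbb

aaa->; ab->a; aba->a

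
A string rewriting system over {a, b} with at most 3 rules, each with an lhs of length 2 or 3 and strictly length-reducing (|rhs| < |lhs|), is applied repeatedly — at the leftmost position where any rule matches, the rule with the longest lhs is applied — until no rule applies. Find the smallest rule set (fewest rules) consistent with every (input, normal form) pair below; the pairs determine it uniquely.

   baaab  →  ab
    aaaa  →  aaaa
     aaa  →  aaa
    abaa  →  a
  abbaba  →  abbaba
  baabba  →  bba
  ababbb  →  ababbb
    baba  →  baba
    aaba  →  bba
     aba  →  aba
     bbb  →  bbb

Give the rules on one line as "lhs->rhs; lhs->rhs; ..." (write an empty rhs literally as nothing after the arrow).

  | baaab => ab
  | aaaa
  | aaa
  | abaa => a

aab->bb; baa->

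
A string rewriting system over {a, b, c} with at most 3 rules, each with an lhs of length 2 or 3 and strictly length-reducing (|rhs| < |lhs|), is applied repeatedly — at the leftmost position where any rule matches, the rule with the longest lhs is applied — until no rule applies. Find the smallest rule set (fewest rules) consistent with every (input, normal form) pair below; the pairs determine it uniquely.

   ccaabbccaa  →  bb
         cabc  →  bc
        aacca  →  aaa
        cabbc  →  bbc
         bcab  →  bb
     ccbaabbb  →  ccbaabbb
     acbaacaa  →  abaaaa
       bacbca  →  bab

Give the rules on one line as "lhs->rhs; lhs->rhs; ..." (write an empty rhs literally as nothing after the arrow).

  | ccaabbccaa => cabbccaa => bbccaa => bbca => bb
  | cabc => bc
  | aacca => aaca => aaa
  | cabbc => bbc

ac->a; ca->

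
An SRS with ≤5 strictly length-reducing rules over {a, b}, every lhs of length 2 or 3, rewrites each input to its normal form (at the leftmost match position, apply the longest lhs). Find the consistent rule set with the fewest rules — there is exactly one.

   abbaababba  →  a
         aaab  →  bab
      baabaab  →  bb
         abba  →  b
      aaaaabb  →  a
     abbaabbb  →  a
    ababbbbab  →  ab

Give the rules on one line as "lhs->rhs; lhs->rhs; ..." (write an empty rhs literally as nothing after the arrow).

aa->b; baa->a; bba->a; bbb->a

  | abbaababba => aaababba => bababba => babaa => baa => a
  | aaab => bab
  | baabaab => abaab => aab => bb
  | abba => aa => b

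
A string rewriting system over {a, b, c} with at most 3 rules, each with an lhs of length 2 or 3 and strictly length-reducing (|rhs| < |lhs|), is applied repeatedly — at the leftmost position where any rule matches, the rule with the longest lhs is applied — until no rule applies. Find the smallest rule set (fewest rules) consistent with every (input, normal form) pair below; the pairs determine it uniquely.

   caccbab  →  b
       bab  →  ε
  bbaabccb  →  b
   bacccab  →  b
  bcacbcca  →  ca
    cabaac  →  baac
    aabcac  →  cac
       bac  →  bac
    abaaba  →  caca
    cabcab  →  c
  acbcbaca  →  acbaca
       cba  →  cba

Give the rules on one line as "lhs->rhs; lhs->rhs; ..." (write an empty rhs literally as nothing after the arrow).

ab->c; bc->; cc->b

  | caccbab => cabbab => ccbab => bbab => bbc => b
  | bab => bc => ε
  | bbaabccb => bbacccb => bbabcb => bbccb => bcb => b
  | bacccab => babcab => bccab => cab => cc => b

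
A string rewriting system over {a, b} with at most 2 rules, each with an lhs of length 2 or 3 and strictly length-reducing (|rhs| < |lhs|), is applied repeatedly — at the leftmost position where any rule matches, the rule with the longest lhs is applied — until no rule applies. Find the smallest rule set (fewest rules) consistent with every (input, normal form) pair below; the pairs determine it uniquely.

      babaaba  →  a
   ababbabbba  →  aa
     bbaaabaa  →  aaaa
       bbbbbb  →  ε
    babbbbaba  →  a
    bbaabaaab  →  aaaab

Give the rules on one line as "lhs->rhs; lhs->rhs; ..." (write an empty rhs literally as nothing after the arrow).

ba->; bb->

  | babaaba => baaba => aba => a
  | ababbabbba => abbabbba => aabbba => aaba => aa
  | bbaaabaa => aaabaa => aaaa
  | bbbbbb => bbbb => bb => ε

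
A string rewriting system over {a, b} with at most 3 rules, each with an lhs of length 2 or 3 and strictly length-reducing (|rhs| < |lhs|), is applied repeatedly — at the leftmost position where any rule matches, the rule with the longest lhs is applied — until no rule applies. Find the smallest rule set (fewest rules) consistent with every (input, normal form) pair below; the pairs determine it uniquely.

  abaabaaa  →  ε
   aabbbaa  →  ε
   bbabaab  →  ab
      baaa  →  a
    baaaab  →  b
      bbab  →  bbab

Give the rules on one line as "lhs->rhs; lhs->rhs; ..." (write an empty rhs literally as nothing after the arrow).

  | abaabaaa => aaabaaa => abaaa => aaaa => aa => ε
  | aabbbaa => bbbaa => bbaa => baa => aa => ε
  | bbabaab => bbaaab => baaab => aaab => ab
  | baaa => aaa => a

aa->; baa->aa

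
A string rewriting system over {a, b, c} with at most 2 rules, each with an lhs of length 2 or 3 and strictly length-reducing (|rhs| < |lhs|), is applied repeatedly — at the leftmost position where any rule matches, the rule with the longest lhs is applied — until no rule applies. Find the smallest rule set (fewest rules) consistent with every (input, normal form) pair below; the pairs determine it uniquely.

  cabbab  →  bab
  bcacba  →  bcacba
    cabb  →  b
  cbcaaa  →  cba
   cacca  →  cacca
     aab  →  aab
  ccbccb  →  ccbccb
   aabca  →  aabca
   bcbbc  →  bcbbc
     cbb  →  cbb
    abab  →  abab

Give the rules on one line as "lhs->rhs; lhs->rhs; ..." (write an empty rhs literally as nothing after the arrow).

caa->; cab->

  | cabbab => bab
  | bcacba
  | cabb => b
  | cbcaaa => cba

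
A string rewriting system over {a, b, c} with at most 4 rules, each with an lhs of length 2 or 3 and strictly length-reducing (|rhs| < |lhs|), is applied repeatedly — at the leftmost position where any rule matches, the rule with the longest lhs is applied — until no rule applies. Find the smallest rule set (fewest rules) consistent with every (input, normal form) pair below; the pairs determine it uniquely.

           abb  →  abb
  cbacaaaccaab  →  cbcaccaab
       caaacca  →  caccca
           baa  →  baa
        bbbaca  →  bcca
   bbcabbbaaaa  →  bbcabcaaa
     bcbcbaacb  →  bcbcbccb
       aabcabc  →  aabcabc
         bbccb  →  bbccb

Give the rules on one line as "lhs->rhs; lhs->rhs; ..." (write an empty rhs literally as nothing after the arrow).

aac->cc; aca->bb; bba->c

  | abb
  | cbacaaaccaab => cbbbaaccaab => cbcaccaab
  | caaacca => caccca
  | baa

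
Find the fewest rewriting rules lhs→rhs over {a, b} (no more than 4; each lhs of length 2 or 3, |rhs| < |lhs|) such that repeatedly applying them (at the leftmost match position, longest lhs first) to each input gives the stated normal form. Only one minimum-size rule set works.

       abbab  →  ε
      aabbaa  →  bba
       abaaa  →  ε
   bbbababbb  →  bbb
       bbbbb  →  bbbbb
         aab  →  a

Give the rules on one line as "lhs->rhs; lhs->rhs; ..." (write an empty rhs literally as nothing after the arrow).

ab->; aba->bb; baa->ab; bab->

  | abbab => bab => ε
  | aabbaa => abaa => bba
  | abaaa => bbaa => bab => ε
  | bbbababbb => bbabbb => bbb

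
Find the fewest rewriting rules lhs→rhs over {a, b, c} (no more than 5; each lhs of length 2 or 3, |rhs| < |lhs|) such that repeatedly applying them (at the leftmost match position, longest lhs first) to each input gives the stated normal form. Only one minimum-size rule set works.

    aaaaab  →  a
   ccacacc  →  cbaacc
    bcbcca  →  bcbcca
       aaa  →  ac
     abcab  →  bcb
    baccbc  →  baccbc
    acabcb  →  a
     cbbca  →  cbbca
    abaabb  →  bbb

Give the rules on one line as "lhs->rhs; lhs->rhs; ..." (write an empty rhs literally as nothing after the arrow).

aaa->ac; ab->b; acb->a; cac->ba

  | aaaaab => acaab => acab => acb => a
  | ccacacc => cbaacc
  | bcbcca
  | aaa => ac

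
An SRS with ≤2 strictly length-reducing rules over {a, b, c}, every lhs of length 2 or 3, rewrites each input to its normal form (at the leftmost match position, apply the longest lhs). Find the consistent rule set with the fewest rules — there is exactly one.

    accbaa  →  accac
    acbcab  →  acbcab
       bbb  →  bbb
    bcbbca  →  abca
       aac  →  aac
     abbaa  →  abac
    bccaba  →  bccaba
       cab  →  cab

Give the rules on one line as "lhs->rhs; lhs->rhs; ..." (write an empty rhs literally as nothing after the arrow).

baa->ac; bcb->a

  | accbaa => accac
  | acbcab
  | bbb
  | bcbbca => abca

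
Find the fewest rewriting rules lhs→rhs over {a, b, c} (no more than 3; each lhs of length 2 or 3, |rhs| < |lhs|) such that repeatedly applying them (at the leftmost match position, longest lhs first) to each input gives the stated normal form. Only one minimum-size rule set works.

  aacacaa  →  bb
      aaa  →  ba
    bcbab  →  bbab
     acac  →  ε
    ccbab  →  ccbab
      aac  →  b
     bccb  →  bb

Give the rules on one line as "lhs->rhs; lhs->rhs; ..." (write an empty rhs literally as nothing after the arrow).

aa->b; ac->; bc->b

  | aacacaa => bcacaa => bacaa => baa => bb
  | aaa => ba
  | bcbab => bbab
  | acac => ac => ε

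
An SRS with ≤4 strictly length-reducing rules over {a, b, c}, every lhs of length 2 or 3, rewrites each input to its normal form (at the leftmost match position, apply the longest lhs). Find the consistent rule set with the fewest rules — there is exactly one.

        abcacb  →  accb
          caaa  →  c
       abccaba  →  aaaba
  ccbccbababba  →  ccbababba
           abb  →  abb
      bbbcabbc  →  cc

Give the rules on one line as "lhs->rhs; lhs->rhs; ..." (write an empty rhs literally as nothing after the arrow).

  | abcacb => acacb => accb
  | caaa => caa => ca => c
  | abccaba => aaaba
  | ccbccbababba => ccabababba => ccbababba

bc->c; bcc->a; ca->c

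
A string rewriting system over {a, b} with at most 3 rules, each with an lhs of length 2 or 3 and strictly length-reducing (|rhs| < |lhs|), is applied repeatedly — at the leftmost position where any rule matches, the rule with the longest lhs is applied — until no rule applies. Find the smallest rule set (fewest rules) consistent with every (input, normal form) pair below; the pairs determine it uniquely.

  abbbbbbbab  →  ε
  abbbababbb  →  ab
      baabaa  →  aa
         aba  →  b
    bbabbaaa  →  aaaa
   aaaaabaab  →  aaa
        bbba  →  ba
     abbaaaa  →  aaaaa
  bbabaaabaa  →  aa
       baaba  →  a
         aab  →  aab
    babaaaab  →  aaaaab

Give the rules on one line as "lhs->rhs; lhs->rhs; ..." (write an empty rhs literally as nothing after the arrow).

  | abbbbbbbab => abbbbbab => abbbab => abab => bb => ε
  | abbbababbb => abababbb => bbabbb => abbb => ab
  | baabaa => baba => aa
  | aba => b

aba->b; bab->a; bb->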